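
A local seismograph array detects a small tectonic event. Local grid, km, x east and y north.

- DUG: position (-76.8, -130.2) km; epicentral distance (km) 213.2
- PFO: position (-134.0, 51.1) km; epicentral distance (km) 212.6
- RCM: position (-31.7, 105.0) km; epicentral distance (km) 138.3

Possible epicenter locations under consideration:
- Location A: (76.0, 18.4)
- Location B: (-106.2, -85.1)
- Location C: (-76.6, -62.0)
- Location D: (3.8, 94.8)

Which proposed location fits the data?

Location A

For each candidate, compare |candidate − station| to the reported distance:
Location A: residuals DUG 0.1, PFO 0.1, RCM 0.1 → max 0.1 km
Location B: residuals DUG 159.4, PFO 73.6, RCM 65.9 → max 159.4 km
Location C: residuals DUG 145.0, PFO 85.8, RCM 34.6 → max 145.0 km
Location D: residuals DUG 25.8, PFO 68.0, RCM 101.4 → max 101.4 km
Only Location A has all residuals ≈ 0.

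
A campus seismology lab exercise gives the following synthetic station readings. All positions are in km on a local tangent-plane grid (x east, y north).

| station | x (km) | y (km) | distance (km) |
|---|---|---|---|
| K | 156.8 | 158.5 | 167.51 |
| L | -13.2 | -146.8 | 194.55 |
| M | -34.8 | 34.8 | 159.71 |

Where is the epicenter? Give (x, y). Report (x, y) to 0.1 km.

(119.9, -4.9)

Circle about each station: (x − 156.8)² + (y − 158.5)² = 167.51²; (x + 13.2)² + (y + 146.8)² = 194.55²; (x + 34.8)² + (y − 34.8)² = 159.71².
Subtracting the K equation from the L and M equations removes the quadratic terms:
-340.0 x − 610.6 y = -37774.11
-383.2 x − 247.4 y = -44734.09
Solving the 2×2 system: x ≈ 119.9, y ≈ -4.9 km.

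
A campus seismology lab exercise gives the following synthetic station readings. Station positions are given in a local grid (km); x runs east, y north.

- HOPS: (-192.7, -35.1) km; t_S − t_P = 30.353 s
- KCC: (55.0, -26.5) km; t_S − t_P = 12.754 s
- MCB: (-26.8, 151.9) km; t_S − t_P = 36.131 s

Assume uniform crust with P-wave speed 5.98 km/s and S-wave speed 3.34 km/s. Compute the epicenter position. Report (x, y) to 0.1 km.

21.8 km east, -117.1 km north

Distance from S−P lag: d = Δt · v_P v_S / (v_P − v_S) = Δt · (5.98·3.34)/(5.98−3.34) ≈ 7.5656·Δt.
So d_HOPS = 229.64, d_KCC = 96.49, d_MCB = 273.35 km.
Circle about each station: (x + 192.7)² + (y + 35.1)² = 229.64²; (x − 55.0)² + (y + 26.5)² = 96.49²; (x + 26.8)² + (y − 151.9)² = 273.35².
Subtracting pairs of circle equations eliminates x²+y² and gives linear equations (the radical axes):
495.4 x + 17.2 y = 8786.16
331.8 x + 374.0 y = -36559.14
Solving the 2×2 system: x ≈ 21.8, y ≈ -117.1 km.
Check against HOPS (with the unrounded x, y): √((x + 192.7)²+(y + 35.1)²) = 229.64 ≈ 229.64 km. ✓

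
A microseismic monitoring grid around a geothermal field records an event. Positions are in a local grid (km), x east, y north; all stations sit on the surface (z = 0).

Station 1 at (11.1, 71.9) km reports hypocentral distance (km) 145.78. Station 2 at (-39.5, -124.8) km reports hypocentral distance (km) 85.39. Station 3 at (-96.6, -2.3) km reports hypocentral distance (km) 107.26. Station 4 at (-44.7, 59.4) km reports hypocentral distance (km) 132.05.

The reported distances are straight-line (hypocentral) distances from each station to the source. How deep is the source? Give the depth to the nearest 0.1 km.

Each station gives a sphere (x−x_i)² + (y−y_i)² + z² = d_i² (stations at z=0).
Subtracting the Station 1 sphere from Station 2 and Station 3: z² cancels, leaving linear equations in x and y:
-101.2 x − 393.4 y = 25802.83
-215.4 x − 148.4 y = 13791.13
Solving: x ≈ -22.896, y ≈ -59.700 km (keep extra digits for the depth step; rounded: -22.9, -59.7).
Then from the Station 1 sphere: z² = 145.78² − (x − 11.1)² − (y − 71.9)² with x = -22.896, y = -59.700, so z ≈ 52.702 ≈ 52.7 km.
Check against Station 4 (with the unrounded solution): distance 132.05 ≈ 132.05 km. ✓

depth ≈ 52.7 km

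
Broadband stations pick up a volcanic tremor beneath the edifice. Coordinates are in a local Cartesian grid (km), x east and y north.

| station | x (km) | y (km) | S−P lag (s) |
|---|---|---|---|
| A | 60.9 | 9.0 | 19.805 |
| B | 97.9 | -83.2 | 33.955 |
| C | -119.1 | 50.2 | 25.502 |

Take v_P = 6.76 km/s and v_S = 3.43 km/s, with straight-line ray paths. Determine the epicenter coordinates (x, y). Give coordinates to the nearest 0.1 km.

Distance from S−P lag: d = Δt · v_P v_S / (v_P − v_S) = Δt · (6.76·3.43)/(6.76−3.43) ≈ 6.9630·Δt.
So d_A = 137.90, d_B = 236.43, d_C = 177.57 km.
Circle about each station: (x − 60.9)² + (y − 9.0)² = 137.90²; (x − 97.9)² + (y + 83.2)² = 236.43²; (x + 119.1)² + (y − 50.2)² = 177.57².
Subtracting pairs of circle equations eliminates x²+y² and gives linear equations (the radical axes):
74.0 x − 184.4 y = -24165.89
-360.0 x + 82.4 y = 400.35
Solving the 2×2 system: x ≈ 31.8, y ≈ 143.8 km.

(31.8, 143.8)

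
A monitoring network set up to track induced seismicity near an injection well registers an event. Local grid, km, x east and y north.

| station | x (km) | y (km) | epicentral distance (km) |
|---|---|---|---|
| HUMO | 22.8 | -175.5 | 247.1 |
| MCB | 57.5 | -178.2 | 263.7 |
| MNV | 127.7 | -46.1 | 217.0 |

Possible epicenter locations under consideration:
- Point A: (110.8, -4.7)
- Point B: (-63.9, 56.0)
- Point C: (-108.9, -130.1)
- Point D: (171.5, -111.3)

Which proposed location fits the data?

Point B

For each candidate, compare |candidate − station| to the reported distance:
Point A: residuals HUMO 55.0, MCB 82.2, MNV 172.3 → max 172.3 km
Point B: residuals HUMO 0.1, MCB 0.1, MNV 0.1 → max 0.1 km
Point C: residuals HUMO 107.8, MCB 90.5, MNV 34.1 → max 107.8 km
Point D: residuals HUMO 85.1, MCB 131.5, MNV 138.5 → max 138.5 km
Only Point B has all residuals ≈ 0.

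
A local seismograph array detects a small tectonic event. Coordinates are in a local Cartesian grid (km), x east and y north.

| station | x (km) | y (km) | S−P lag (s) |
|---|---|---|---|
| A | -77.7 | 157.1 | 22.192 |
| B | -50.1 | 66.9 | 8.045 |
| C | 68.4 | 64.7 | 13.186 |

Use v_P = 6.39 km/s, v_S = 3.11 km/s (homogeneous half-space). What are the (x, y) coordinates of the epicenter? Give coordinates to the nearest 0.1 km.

Distance from S−P lag: d = Δt · v_P v_S / (v_P − v_S) = Δt · (6.39·3.11)/(6.39−3.11) ≈ 6.0588·Δt.
So d_A = 134.46, d_B = 48.74, d_C = 79.89 km.
Circle about each station: (x + 77.7)² + (y − 157.1)² = 134.46²; (x + 50.1)² + (y − 66.9)² = 48.74²; (x − 68.4)² + (y − 64.7)² = 79.89².
Subtracting the A equation from the B and C equations removes the quadratic terms:
55.2 x − 180.4 y = -8028.18
292.2 x − 184.8 y = -10155.97
Solving the 2×2 system: x ≈ -8.2, y ≈ 42.0 km.

(-8.2, 42.0)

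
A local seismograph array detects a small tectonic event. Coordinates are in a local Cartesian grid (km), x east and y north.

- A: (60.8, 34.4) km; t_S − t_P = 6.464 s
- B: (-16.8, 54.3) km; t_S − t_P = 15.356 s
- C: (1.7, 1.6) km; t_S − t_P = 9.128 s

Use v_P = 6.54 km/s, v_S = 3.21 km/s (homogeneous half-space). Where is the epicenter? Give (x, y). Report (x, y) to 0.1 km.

Distance from S−P lag: d = Δt · v_P v_S / (v_P − v_S) = Δt · (6.54·3.21)/(6.54−3.21) ≈ 6.3043·Δt.
So d_A = 40.75, d_B = 96.81, d_C = 57.55 km.
Circle about each station: (x − 60.8)² + (y − 34.4)² = 40.75²; (x + 16.8)² + (y − 54.3)² = 96.81²; (x − 1.7)² + (y − 1.6)² = 57.55².
Subtracting the A equation from the B and C equations removes the quadratic terms:
-155.2 x + 39.8 y = -9360.88
-118.2 x − 65.6 y = -6525.99
Solving the 2×2 system: x ≈ 58.7, y ≈ -6.3 km.

(58.7, -6.3)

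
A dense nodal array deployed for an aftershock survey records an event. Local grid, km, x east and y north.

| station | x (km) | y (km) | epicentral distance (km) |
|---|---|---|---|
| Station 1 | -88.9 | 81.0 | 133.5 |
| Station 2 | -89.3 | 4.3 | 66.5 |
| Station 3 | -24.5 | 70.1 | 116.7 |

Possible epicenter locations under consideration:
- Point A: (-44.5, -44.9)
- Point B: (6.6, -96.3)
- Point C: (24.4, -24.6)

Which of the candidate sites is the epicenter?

For each candidate, compare |candidate − station| to the reported distance:
Point A: residuals Station 1 0.0, Station 2 0.0, Station 3 0.0 → max 0.0 km
Point B: residuals Station 1 67.9, Station 2 72.5, Station 3 52.6 → max 72.5 km
Point C: residuals Station 1 21.4, Station 2 50.8, Station 3 10.1 → max 50.8 km
Only Point A has all residuals ≈ 0.

Point A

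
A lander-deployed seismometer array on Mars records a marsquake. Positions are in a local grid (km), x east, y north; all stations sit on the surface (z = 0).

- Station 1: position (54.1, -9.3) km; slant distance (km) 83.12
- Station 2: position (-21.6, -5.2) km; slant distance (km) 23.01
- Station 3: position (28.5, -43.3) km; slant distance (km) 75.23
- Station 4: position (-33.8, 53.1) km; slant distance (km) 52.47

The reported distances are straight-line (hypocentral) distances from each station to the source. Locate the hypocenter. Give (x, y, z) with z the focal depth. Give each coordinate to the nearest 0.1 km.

Each station gives a sphere (x−x_i)² + (y−y_i)² + z² = d_i² (stations at z=0).
Subtracting the Station 1 sphere from Station 2 and Station 3: z² cancels, leaving linear equations in x and y:
-151.4 x + 8.2 y = 3859.77
-51.2 x − 68.0 y = 923.22
Solving: x ≈ -25.201, y ≈ 5.398 km (keep extra digits for the depth step; rounded: -25.2, 5.4).
Then from the Station 1 sphere: z² = 83.12² − (x − 54.1)² − (y + 9.3)² with x = -25.201, y = 5.398, so z ≈ 20.106 ≈ 20.1 km.

x ≈ -25.2 km, y ≈ 5.4 km, depth ≈ 20.1 km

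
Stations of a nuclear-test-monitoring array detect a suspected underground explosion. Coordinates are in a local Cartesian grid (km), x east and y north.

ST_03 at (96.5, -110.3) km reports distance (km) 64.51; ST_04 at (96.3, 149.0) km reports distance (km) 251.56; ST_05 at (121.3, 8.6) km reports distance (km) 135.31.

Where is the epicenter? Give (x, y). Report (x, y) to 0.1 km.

Circle about each station: (x − 96.5)² + (y + 110.3)² = 64.51²; (x − 96.3)² + (y − 149.0)² = 251.56²; (x − 121.3)² + (y − 8.6)² = 135.31².
Subtracting the ST_03 equation from the ST_04 and ST_05 equations removes the quadratic terms:
-0.4 x + 518.6 y = -49124.54
49.6 x + 237.8 y = -20837.95
Solving the 2×2 system: x ≈ 33.9, y ≈ -94.7 km.
Check against ST_03 (with the unrounded x, y): √((x − 96.5)²+(y + 110.3)²) = 64.51 ≈ 64.51 km. ✓

x ≈ 33.9 km, y ≈ -94.7 km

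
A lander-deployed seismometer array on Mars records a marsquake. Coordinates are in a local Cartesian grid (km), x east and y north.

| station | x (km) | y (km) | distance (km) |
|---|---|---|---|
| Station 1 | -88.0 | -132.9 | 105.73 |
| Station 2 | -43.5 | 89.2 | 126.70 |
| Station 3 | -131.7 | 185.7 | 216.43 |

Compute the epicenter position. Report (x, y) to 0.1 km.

Circle about each station: (x + 88.0)² + (y + 132.9)² = 105.73²; (x + 43.5)² + (y − 89.2)² = 126.70²; (x + 131.7)² + (y − 185.7)² = 216.43².
Subtracting the Station 1 equation from the Station 2 and Station 3 equations removes the quadratic terms:
89.0 x + 444.2 y = -20431.58
-87.4 x + 637.2 y = -9240.14
Solving the 2×2 system: x ≈ -93.3, y ≈ -27.3 km.

-93.3 km east, -27.3 km north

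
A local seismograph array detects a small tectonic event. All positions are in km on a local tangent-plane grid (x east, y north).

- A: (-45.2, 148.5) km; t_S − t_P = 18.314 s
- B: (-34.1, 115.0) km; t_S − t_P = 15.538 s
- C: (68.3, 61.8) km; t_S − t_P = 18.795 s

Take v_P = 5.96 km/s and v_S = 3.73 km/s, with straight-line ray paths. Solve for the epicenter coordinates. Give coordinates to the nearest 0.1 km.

Distance from S−P lag: d = Δt · v_P v_S / (v_P − v_S) = Δt · (5.96·3.73)/(5.96−3.73) ≈ 9.9690·Δt.
So d_A = 182.57, d_B = 154.90, d_C = 187.37 km.
Circle about each station: (x + 45.2)² + (y − 148.5)² = 182.57²; (x + 34.1)² + (y − 115.0)² = 154.90²; (x − 68.3)² + (y − 61.8)² = 187.37².
Subtracting the A equation from the B and C equations removes the quadratic terms:
22.2 x − 67.0 y = -369.69
227.0 x − 173.4 y = -17386.87
Solving the 2×2 system: x ≈ -96.9, y ≈ -26.6 km.

(-96.9, -26.6)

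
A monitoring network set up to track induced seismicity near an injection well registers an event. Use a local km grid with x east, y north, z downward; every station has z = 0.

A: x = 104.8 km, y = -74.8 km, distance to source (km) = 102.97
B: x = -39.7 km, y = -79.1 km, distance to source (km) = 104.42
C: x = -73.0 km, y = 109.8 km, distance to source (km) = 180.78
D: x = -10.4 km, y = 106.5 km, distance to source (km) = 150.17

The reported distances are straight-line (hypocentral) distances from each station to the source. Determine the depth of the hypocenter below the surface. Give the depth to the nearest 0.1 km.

depth ≈ 54.8 km

Each station gives a sphere (x−x_i)² + (y−y_i)² + z² = d_i² (stations at z=0).
Subtracting the A sphere from B and C: z² cancels, leaving linear equations in x and y:
-289.0 x − 8.6 y = -9045.90
-355.6 x + 369.2 y = -21271.63
Solving: x ≈ 32.095, y ≈ -26.702 km (keep extra digits for the depth step; rounded: 32.1, -26.7).
Then from the A sphere: z² = 102.97² − (x − 104.8)² − (y + 74.8)² with x = 32.095, y = -26.702, so z ≈ 54.803 ≈ 54.8 km.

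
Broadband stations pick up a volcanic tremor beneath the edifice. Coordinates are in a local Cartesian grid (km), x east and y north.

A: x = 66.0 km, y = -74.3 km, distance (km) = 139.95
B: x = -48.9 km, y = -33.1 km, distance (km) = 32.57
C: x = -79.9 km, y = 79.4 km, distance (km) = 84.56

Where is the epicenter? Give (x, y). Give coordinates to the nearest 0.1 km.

Circle about each station: (x − 66.0)² + (y + 74.3)² = 139.95²; (x + 48.9)² + (y + 33.1)² = 32.57²; (x + 79.9)² + (y − 79.4)² = 84.56².
Subtracting the A equation from the B and C equations removes the quadratic terms:
-229.8 x + 82.4 y = 12135.53
-291.8 x + 307.4 y = 15247.49
Solving the 2×2 system: x ≈ -53.1, y ≈ -0.8 km.
Check against A (with the unrounded x, y): √((x − 66.0)²+(y + 74.3)²) = 139.95 ≈ 139.95 km. ✓

x ≈ -53.1 km, y ≈ -0.8 km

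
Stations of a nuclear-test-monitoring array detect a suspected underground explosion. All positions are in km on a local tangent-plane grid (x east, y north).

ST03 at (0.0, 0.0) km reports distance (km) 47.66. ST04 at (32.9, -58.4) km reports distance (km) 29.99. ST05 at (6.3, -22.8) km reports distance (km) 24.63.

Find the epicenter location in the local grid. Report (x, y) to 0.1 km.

x ≈ 5.0 km, y ≈ -47.4 km

Circle about each station: x² + y² = 47.66²; (x − 32.9)² + (y + 58.4)² = 29.99²; (x − 6.3)² + (y + 22.8)² = 24.63².
Subtracting pairs of circle equations eliminates x²+y² and gives linear equations (the radical axes):
65.8 x − 116.8 y = 5865.05
12.6 x − 45.6 y = 2224.37
Solving the 2×2 system: x ≈ 5.0, y ≈ -47.4 km.
Check against ST03 (with the unrounded x, y): √(x²+y²) = 47.66 ≈ 47.66 km. ✓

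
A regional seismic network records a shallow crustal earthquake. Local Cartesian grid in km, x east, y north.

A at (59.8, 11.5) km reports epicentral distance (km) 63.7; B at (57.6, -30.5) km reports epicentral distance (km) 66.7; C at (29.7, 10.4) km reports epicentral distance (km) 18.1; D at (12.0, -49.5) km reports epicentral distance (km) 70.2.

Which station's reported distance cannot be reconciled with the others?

A

Solve using three stations at a time. Using B, C, D (subtract circle equations pairwise → linear system) gives (x, y) ≈ (14.8, 20.6).
Distances from that point to each station vs reported:
  A: calculated 45.9 vs reported 63.7 → residual 17.8 km
  B: calculated 66.7 vs reported 66.7 → residual 0.0 km
  C: calculated 18.1 vs reported 18.1 → residual 0.0 km
  D: calculated 70.2 vs reported 70.2 → residual 0.0 km
B, C, D are mutually consistent (residuals ≈ 0); A is off by 17.8 km.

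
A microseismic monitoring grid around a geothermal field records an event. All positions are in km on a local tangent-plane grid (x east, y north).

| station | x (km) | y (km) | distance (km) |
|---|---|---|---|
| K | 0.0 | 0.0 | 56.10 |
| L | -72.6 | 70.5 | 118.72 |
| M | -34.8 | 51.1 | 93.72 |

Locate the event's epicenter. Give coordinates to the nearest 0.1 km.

Circle about each station: x² + y² = 56.10²; (x + 72.6)² + (y − 70.5)² = 118.72²; (x + 34.8)² + (y − 51.1)² = 93.72².
Subtracting the K equation from the L and M equations removes the quadratic terms:
-145.2 x + 141.0 y = -706.22
-69.6 x + 102.2 y = -1813.98
Solving the 2×2 system: x ≈ -36.5, y ≈ -42.6 km.
Check against K (with the unrounded x, y): √(x²+y²) = 56.14 ≈ 56.10 km. ✓

(-36.5, -42.6)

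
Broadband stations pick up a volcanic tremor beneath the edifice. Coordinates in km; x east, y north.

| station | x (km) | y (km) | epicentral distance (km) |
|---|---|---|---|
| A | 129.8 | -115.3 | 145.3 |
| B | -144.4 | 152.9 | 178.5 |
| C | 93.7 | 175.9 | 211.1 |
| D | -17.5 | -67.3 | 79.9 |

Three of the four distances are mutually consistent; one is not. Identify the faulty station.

Solve using three stations at a time. Using B, C, D (subtract circle equations pairwise → linear system) gives (x, y) ≈ (-37.1, 10.2).
Distances from that point to each station vs reported:
  A: calculated 208.8 vs reported 145.3 → residual 63.5 km
  B: calculated 178.5 vs reported 178.5 → residual 0.0 km
  C: calculated 211.1 vs reported 211.1 → residual 0.0 km
  D: calculated 79.9 vs reported 79.9 → residual 0.0 km
B, C, D are mutually consistent (residuals ≈ 0); A is off by 63.5 km.

A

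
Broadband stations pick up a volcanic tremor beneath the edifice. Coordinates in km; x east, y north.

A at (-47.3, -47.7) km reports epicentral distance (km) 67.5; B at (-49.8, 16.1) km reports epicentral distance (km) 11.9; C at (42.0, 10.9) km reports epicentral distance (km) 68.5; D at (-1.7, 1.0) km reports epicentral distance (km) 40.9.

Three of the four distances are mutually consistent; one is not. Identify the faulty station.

Solve using three stations at a time. Using A, B, D (subtract circle equations pairwise → linear system) gives (x, y) ≈ (-38.3, 19.2).
Distances from that point to each station vs reported:
  A: calculated 67.5 vs reported 67.5 → residual 0.0 km
  B: calculated 11.9 vs reported 11.9 → residual 0.0 km
  C: calculated 80.8 vs reported 68.5 → residual 12.3 km
  D: calculated 40.9 vs reported 40.9 → residual 0.0 km
A, B, D are mutually consistent (residuals ≈ 0); C is off by 12.3 km.

C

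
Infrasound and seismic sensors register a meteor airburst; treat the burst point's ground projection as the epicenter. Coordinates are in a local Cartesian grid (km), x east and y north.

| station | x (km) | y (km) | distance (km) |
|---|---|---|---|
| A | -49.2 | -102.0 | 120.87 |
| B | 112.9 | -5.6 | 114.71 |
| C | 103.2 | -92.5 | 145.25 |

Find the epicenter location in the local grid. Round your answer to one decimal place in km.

-0.9 km east, 8.8 km north

Circle about each station: (x + 49.2)² + (y + 102.0)² = 120.87²; (x − 112.9)² + (y + 5.6)² = 114.71²; (x − 103.2)² + (y + 92.5)² = 145.25².
Subtracting pairs of circle equations eliminates x²+y² and gives linear equations (the radical axes):
324.2 x + 192.8 y = 1404.30
304.8 x + 19.0 y = -106.16
Solving the 2×2 system: x ≈ -0.9, y ≈ 8.8 km.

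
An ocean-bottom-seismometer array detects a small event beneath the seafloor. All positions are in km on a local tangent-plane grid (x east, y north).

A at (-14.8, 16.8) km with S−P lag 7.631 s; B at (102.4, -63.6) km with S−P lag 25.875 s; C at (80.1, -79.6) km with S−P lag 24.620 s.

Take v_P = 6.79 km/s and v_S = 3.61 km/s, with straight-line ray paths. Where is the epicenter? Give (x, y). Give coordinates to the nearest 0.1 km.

Distance from S−P lag: d = Δt · v_P v_S / (v_P − v_S) = Δt · (6.79·3.61)/(6.79−3.61) ≈ 7.7081·Δt.
So d_A = 58.82, d_B = 199.45, d_C = 189.77 km.
Circle about each station: (x + 14.8)² + (y − 16.8)² = 58.82²; (x − 102.4)² + (y + 63.6)² = 199.45²; (x − 80.1)² + (y + 79.6)² = 189.77².
Subtracting pairs of circle equations eliminates x²+y² and gives linear equations (the radical axes):
234.4 x − 160.8 y = -22291.07
189.8 x − 192.8 y = -20301.97
Solving the 2×2 system: x ≈ -70.4, y ≈ 36.0 km.
Check against A (with the unrounded x, y): √((x + 14.8)²+(y − 16.8)²) = 58.83 ≈ 58.82 km. ✓

-70.4 km east, 36.0 km north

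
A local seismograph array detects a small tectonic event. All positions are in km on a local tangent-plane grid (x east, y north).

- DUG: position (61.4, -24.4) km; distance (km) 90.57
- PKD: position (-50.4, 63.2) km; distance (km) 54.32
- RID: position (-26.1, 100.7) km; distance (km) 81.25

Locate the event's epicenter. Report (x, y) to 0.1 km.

x ≈ -17.6 km, y ≈ 19.9 km

Circle about each station: (x − 61.4)² + (y + 24.4)² = 90.57²; (x + 50.4)² + (y − 63.2)² = 54.32²; (x + 26.1)² + (y − 100.7)² = 81.25².
Subtracting the DUG equation from the PKD and RID equations removes the quadratic terms:
-223.6 x + 175.2 y = 7421.34
-175.0 x + 250.2 y = 8057.74
Solving the 2×2 system: x ≈ -17.6, y ≈ 19.9 km.
Check against DUG (with the unrounded x, y): √((x − 61.4)²+(y + 24.4)²) = 90.57 ≈ 90.57 km. ✓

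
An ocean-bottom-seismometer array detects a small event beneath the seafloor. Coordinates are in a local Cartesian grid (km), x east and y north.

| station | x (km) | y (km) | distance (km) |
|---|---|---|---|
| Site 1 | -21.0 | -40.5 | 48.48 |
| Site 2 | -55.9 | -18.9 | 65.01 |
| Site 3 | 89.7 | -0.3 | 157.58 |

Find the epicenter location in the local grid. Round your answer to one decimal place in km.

(-44.5, -82.9)

Circle about each station: (x + 21.0)² + (y + 40.5)² = 48.48²; (x + 55.9)² + (y + 18.9)² = 65.01²; (x − 89.7)² + (y + 0.3)² = 157.58².
Subtracting the Site 1 equation from the Site 2 and Site 3 equations removes the quadratic terms:
-69.8 x + 43.2 y = -475.22
221.4 x + 80.4 y = -16516.22
Solving the 2×2 system: x ≈ -44.5, y ≈ -82.9 km.
Check against Site 1 (with the unrounded x, y): √((x + 21.0)²+(y + 40.5)²) = 48.47 ≈ 48.48 km. ✓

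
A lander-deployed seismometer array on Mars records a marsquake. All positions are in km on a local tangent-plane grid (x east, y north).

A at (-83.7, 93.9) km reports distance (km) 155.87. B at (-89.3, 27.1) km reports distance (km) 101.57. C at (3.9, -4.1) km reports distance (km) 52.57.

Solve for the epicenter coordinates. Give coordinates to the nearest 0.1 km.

Circle about each station: (x + 83.7)² + (y − 93.9)² = 155.87²; (x + 89.3)² + (y − 27.1)² = 101.57²; (x − 3.9)² + (y + 4.1)² = 52.57².
Subtracting pairs of circle equations eliminates x²+y² and gives linear equations (the radical axes):
-11.2 x − 133.6 y = 6864.99
175.2 x − 196.0 y = 5740.97
Solving the 2×2 system: x ≈ -22.6, y ≈ -49.5 km.
Check against A (with the unrounded x, y): √((x + 83.7)²+(y − 93.9)²) = 155.87 ≈ 155.87 km. ✓

x ≈ -22.6 km, y ≈ -49.5 km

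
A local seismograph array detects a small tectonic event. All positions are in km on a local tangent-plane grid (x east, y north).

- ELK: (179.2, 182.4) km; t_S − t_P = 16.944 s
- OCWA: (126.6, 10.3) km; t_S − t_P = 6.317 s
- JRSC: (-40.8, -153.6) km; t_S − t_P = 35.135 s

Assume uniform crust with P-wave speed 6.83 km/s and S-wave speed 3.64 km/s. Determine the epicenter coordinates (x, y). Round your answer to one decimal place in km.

(131.4, 59.3)

Distance from S−P lag: d = Δt · v_P v_S / (v_P − v_S) = Δt · (6.83·3.64)/(6.83−3.64) ≈ 7.7935·Δt.
So d_ELK = 132.05, d_OCWA = 49.23, d_JRSC = 273.82 km.
Circle about each station: (x − 179.2)² + (y − 182.4)² = 132.05²; (x − 126.6)² + (y − 10.3)² = 49.23²; (x + 40.8)² + (y + 153.6)² = 273.82².
Subtracting pairs of circle equations eliminates x²+y² and gives linear equations (the radical axes):
-105.2 x − 344.2 y = -34235.14
-440.0 x − 672.0 y = -97664.99
Solving the 2×2 system: x ≈ 131.4, y ≈ 59.3 km.
Check against ELK (with the unrounded x, y): √((x − 179.2)²+(y − 182.4)²) = 132.05 ≈ 132.05 km. ✓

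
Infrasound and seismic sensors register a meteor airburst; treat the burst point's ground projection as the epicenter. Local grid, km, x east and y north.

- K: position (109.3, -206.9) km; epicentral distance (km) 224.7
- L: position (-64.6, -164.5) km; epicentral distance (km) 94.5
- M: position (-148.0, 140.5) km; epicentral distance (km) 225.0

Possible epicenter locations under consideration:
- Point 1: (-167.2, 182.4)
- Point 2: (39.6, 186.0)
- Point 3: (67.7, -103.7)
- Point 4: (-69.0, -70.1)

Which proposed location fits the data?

For each candidate, compare |candidate − station| to the reported distance:
Point 1: residuals K 252.8, L 267.3, M 178.9 → max 267.3 km
Point 2: residuals K 174.3, L 271.2, M 32.0 → max 271.2 km
Point 3: residuals K 113.4, L 51.1, M 100.8 → max 113.4 km
Point 4: residuals K 0.0, L 0.0, M 0.1 → max 0.1 km
Only Point 4 has all residuals ≈ 0.

Point 4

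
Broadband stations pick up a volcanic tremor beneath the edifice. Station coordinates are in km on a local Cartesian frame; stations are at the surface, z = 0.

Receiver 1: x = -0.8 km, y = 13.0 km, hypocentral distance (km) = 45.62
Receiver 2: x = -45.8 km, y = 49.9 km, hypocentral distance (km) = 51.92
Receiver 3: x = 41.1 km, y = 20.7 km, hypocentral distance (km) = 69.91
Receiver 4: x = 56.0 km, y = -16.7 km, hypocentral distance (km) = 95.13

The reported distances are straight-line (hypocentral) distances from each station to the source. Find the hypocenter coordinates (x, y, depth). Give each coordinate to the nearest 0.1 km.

(-16.1, 31.9, 38.6)

Each station gives a sphere (x−x_i)² + (y−y_i)² + z² = d_i² (stations at z=0).
Subtracting the Receiver 1 sphere from Receiver 2 and Receiver 3: z² cancels, leaving linear equations in x and y:
-90.0 x + 73.8 y = 3803.51
83.8 x + 15.4 y = -858.16
Solving: x ≈ -16.103, y ≈ 31.900 km (keep extra digits for the depth step; rounded: -16.1, 31.9).
Then from the Receiver 1 sphere: z² = 45.62² − (x + 0.8)² − (y − 13.0)² with x = -16.103, y = 31.900, so z ≈ 38.598 ≈ 38.6 km.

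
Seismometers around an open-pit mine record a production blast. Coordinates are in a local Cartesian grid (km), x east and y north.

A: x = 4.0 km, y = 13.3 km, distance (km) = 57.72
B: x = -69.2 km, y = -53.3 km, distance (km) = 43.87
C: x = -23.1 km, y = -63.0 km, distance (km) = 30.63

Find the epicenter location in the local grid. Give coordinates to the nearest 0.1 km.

x ≈ -30.2 km, y ≈ -33.2 km

Circle about each station: (x − 4.0)² + (y − 13.3)² = 57.72²; (x + 69.2)² + (y + 53.3)² = 43.87²; (x + 23.1)² + (y + 63.0)² = 30.63².
Subtracting pairs of circle equations eliminates x²+y² and gives linear equations (the radical axes):
-146.4 x − 133.2 y = 8843.66
-54.2 x − 152.6 y = 6703.12
Solving the 2×2 system: x ≈ -30.2, y ≈ -33.2 km.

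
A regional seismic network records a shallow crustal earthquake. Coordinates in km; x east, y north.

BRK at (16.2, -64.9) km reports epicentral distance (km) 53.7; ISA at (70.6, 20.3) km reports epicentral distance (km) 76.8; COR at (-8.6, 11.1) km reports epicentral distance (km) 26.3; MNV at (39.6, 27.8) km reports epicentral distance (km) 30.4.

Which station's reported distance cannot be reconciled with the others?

MNV

Solve using three stations at a time. Using BRK, ISA, COR (subtract circle equations pairwise → linear system) gives (x, y) ≈ (1.5, -13.2).
Distances from that point to each station vs reported:
  BRK: calculated 53.7 vs reported 53.7 → residual 0.0 km
  ISA: calculated 76.8 vs reported 76.8 → residual 0.0 km
  COR: calculated 26.3 vs reported 26.3 → residual 0.0 km
  MNV: calculated 56.0 vs reported 30.4 → residual 25.6 km
BRK, ISA, COR are mutually consistent (residuals ≈ 0); MNV is off by 25.6 km.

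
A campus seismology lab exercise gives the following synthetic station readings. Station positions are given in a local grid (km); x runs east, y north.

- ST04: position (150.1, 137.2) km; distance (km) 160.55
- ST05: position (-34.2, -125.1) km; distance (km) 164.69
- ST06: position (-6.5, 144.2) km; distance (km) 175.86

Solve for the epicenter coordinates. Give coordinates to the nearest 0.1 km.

Circle about each station: (x − 150.1)² + (y − 137.2)² = 160.55²; (x + 34.2)² + (y + 125.1)² = 164.69²; (x + 6.5)² + (y − 144.2)² = 175.86².
Subtracting the ST04 equation from the ST05 and ST06 equations removes the quadratic terms:
-368.6 x − 524.6 y = -25880.69
-313.2 x + 14.0 y = -25668.40
Solving the 2×2 system: x ≈ 81.6, y ≈ -8.0 km.

(81.6, -8.0)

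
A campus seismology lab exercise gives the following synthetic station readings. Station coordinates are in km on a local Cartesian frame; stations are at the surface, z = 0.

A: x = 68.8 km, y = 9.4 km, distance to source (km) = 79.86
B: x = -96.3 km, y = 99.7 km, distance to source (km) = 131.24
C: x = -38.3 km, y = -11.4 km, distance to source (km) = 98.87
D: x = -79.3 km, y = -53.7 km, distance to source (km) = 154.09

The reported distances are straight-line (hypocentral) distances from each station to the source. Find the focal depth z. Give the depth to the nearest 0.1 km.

Each station gives a sphere (x−x_i)² + (y−y_i)² + z² = d_i² (stations at z=0).
Subtracting the A sphere from B and C: z² cancels, leaving linear equations in x and y:
-330.2 x + 180.6 y = 3545.66
-214.2 x − 41.6 y = -6622.61
Solving: x ≈ 20.002, y ≈ 56.204 km (keep extra digits for the depth step; rounded: 20.0, 56.2).
Then from the A sphere: z² = 79.86² − (x − 68.8)² − (y − 9.4)² with x = 20.002, y = 56.204, so z ≈ 42.494 ≈ 42.5 km.
Check against D (with the unrounded solution): distance 154.10 ≈ 154.09 km. ✓

z ≈ 42.5 km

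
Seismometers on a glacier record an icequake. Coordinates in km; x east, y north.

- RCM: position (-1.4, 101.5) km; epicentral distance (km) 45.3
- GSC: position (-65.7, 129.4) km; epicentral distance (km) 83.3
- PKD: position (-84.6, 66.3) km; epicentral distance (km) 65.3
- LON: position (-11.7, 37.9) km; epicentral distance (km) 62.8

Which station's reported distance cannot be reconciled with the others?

LON

Solve using three stations at a time. Using RCM, GSC, PKD (subtract circle equations pairwise → linear system) gives (x, y) ≈ (-19.6, 60.0).
Distances from that point to each station vs reported:
  RCM: calculated 45.3 vs reported 45.3 → residual 0.0 km
  GSC: calculated 83.3 vs reported 83.3 → residual 0.0 km
  PKD: calculated 65.3 vs reported 65.3 → residual 0.0 km
  LON: calculated 23.5 vs reported 62.8 → residual 39.3 km
RCM, GSC, PKD are mutually consistent (residuals ≈ 0); LON is off by 39.3 km.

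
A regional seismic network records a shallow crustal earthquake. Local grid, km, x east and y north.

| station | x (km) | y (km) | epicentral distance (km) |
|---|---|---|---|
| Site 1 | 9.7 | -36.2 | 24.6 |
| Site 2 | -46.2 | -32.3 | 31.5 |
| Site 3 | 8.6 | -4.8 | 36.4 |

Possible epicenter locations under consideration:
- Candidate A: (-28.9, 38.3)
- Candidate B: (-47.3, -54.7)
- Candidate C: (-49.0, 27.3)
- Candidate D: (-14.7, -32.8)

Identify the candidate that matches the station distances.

For each candidate, compare |candidate − station| to the reported distance:
Candidate A: residuals Site 1 59.3, Site 2 41.2, Site 3 20.7 → max 59.3 km
Candidate B: residuals Site 1 35.3, Site 2 9.1, Site 3 38.5 → max 38.5 km
Candidate C: residuals Site 1 61.9, Site 2 28.2, Site 3 29.5 → max 61.9 km
Candidate D: residuals Site 1 0.0, Site 2 0.0, Site 3 0.0 → max 0.0 km
Only Candidate D has all residuals ≈ 0.

Candidate D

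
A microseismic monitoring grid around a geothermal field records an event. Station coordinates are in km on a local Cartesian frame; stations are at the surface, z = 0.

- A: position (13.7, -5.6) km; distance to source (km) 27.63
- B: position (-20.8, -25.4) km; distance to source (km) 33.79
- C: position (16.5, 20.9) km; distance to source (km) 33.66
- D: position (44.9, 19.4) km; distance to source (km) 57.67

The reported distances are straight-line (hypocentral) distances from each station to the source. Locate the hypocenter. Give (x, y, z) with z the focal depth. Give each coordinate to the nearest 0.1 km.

Each station gives a sphere (x−x_i)² + (y−y_i)² + z² = d_i² (stations at z=0).
Subtracting the A sphere from B and C: z² cancels, leaving linear equations in x and y:
-69.0 x − 39.6 y = 480.40
5.6 x + 53.0 y = 120.43
Solving: x ≈ -8.800, y ≈ 3.202 km (keep extra digits for the depth step; rounded: -8.8, 3.2).
Then from the A sphere: z² = 27.63² − (x − 13.7)² − (y + 5.6)² with x = -8.800, y = 3.202, so z ≈ 13.405 ≈ 13.4 km.

(-8.8, 3.2, 13.4)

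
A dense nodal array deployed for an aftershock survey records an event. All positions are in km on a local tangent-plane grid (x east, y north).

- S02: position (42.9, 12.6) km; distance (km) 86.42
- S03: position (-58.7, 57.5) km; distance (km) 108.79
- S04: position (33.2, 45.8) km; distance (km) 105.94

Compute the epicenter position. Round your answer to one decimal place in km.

Circle about each station: (x − 42.9)² + (y − 12.6)² = 86.42²; (x + 58.7)² + (y − 57.5)² = 108.79²; (x − 33.2)² + (y − 45.8)² = 105.94².
Subtracting pairs of circle equations eliminates x²+y² and gives linear equations (the radical axes):
-203.2 x + 89.8 y = 385.92
-19.4 x + 66.4 y = -2554.16
Solving the 2×2 system: x ≈ -21.7, y ≈ -44.8 km.
Check against S02 (with the unrounded x, y): √((x − 42.9)²+(y − 12.6)²) = 86.42 ≈ 86.42 km. ✓

-21.7 km east, -44.8 km north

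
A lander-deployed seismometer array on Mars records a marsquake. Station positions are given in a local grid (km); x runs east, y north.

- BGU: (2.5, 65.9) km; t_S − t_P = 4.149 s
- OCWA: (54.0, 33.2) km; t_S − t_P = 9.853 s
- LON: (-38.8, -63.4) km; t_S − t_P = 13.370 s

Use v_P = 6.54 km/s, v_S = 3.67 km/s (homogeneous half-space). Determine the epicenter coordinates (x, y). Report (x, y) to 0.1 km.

-27.1 km east, 47.8 km north

Distance from S−P lag: d = Δt · v_P v_S / (v_P − v_S) = Δt · (6.54·3.67)/(6.54−3.67) ≈ 8.3630·Δt.
So d_BGU = 34.70, d_OCWA = 82.40, d_LON = 111.81 km.
Circle about each station: (x − 2.5)² + (y − 65.9)² = 34.70²; (x − 54.0)² + (y − 33.2)² = 82.40²; (x + 38.8)² + (y + 63.4)² = 111.81².
Subtracting pairs of circle equations eliminates x²+y² and gives linear equations (the radical axes):
103.0 x − 65.4 y = -5916.49
-82.6 x − 258.6 y = -10121.45
Solving the 2×2 system: x ≈ -27.1, y ≈ 47.8 km.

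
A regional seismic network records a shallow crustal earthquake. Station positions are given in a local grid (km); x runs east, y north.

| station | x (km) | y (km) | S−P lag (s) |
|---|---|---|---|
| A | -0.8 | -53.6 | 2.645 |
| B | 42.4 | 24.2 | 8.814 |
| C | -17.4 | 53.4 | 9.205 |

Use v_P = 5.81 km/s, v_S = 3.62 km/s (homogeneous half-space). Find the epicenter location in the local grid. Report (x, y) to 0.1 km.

x ≈ -18.1 km, y ≈ -35.0 km

Distance from S−P lag: d = Δt · v_P v_S / (v_P − v_S) = Δt · (5.81·3.62)/(5.81−3.62) ≈ 9.6037·Δt.
So d_A = 25.40, d_B = 84.65, d_C = 88.40 km.
Circle about each station: (x + 0.8)² + (y + 53.6)² = 25.40²; (x − 42.4)² + (y − 24.2)² = 84.65²; (x + 17.4)² + (y − 53.4)² = 88.40².
Subtracting the A equation from the B and C equations removes the quadratic terms:
86.4 x + 155.6 y = -7010.66
-33.2 x + 214.0 y = -6888.68
Solving the 2×2 system: x ≈ -18.1, y ≈ -35.0 km.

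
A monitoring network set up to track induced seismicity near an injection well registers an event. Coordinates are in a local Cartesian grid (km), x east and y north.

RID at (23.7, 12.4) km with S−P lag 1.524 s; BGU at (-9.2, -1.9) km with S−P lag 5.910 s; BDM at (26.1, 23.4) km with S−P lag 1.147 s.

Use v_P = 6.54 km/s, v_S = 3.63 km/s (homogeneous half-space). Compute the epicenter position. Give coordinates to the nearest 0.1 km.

34.3 km east, 18.9 km north

Distance from S−P lag: d = Δt · v_P v_S / (v_P − v_S) = Δt · (6.54·3.63)/(6.54−3.63) ≈ 8.1581·Δt.
So d_RID = 12.43, d_BGU = 48.21, d_BDM = 9.36 km.
Circle about each station: (x − 23.7)² + (y − 12.4)² = 12.43²; (x + 9.2)² + (y + 1.9)² = 48.21²; (x − 26.1)² + (y − 23.4)² = 9.36².
Subtracting pairs of circle equations eliminates x²+y² and gives linear equations (the radical axes):
-65.8 x − 28.6 y = -2796.90
4.8 x + 22.0 y = 580.22
Solving the 2×2 system: x ≈ 34.3, y ≈ 18.9 km.
Check against RID (with the unrounded x, y): √((x − 23.7)²+(y − 12.4)²) = 12.43 ≈ 12.43 km. ✓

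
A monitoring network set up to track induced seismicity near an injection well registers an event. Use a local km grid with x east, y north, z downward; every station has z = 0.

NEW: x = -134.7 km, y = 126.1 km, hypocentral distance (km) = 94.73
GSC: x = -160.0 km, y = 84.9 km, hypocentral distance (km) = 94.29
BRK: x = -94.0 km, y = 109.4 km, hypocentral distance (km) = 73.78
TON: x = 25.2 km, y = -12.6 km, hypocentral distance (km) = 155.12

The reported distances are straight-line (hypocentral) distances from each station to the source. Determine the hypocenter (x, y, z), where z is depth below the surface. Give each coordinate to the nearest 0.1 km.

(-90.7, 69.7, 62.1)

Each station gives a sphere (x−x_i)² + (y−y_i)² + z² = d_i² (stations at z=0).
Subtracting the NEW sphere from GSC and BRK: z² cancels, leaving linear equations in x and y:
-50.6 x − 82.4 y = -1154.12
81.4 x − 33.4 y = -9710.66
Solving: x ≈ -90.696, y ≈ 69.701 km (keep extra digits for the depth step; rounded: -90.7, 69.7).
Then from the NEW sphere: z² = 94.73² − (x + 134.7)² − (y − 126.1)² with x = -90.696, y = 69.701, so z ≈ 62.101 ≈ 62.1 km.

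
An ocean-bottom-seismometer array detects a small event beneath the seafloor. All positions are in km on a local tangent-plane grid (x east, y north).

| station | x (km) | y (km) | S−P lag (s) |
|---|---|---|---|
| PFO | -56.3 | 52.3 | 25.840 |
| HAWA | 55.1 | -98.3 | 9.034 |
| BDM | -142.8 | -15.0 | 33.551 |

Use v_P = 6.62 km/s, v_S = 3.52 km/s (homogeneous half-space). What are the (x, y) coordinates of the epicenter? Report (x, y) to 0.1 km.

Distance from S−P lag: d = Δt · v_P v_S / (v_P − v_S) = Δt · (6.62·3.52)/(6.62−3.52) ≈ 7.5169·Δt.
So d_PFO = 194.24, d_HAWA = 67.91, d_BDM = 252.20 km.
Circle about each station: (x + 56.3)² + (y − 52.3)² = 194.24²; (x − 55.1)² + (y + 98.3)² = 67.91²; (x + 142.8)² + (y + 15.0)² = 252.20².
Subtracting the PFO equation from the HAWA and BDM equations removes the quadratic terms:
222.8 x − 301.2 y = 39911.33
-173.0 x − 134.6 y = -11163.80
Solving the 2×2 system: x ≈ 106.4, y ≈ -53.8 km.
Check against PFO (with the unrounded x, y): √((x + 56.3)²+(y − 52.3)²) = 194.24 ≈ 194.24 km. ✓

106.4 km east, -53.8 km north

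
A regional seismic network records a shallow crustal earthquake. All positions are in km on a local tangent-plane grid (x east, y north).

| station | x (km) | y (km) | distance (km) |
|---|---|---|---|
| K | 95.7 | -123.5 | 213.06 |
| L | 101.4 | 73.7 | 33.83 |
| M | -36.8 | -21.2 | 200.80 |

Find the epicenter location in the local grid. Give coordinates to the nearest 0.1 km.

x ≈ 132.8 km, y ≈ 86.3 km

Circle about each station: (x − 95.7)² + (y + 123.5)² = 213.06²; (x − 101.4)² + (y − 73.7)² = 33.83²; (x + 36.8)² + (y + 21.2)² = 200.80².
Subtracting the K equation from the L and M equations removes the quadratic terms:
11.4 x + 394.4 y = 35553.00
-265.0 x + 204.6 y = -17533.14
Solving the 2×2 system: x ≈ 132.8, y ≈ 86.3 km.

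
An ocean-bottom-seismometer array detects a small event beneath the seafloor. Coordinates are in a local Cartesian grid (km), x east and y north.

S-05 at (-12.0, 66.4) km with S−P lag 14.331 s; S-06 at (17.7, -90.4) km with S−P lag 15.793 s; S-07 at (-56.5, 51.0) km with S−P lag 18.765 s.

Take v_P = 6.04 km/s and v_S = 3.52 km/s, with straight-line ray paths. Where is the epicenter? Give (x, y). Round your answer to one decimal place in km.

(97.9, 16.0)

Distance from S−P lag: d = Δt · v_P v_S / (v_P − v_S) = Δt · (6.04·3.52)/(6.04−3.52) ≈ 8.4368·Δt.
So d_S-05 = 120.91, d_S-06 = 133.24, d_S-07 = 158.32 km.
Circle about each station: (x + 12.0)² + (y − 66.4)² = 120.91²; (x − 17.7)² + (y + 90.4)² = 133.24²; (x + 56.5)² + (y − 51.0)² = 158.32².
Subtracting the S-05 equation from the S-06 and S-07 equations removes the quadratic terms:
59.4 x − 313.6 y = 798.82
-89.0 x − 30.8 y = -9205.70
Solving the 2×2 system: x ≈ 97.9, y ≈ 16.0 km.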